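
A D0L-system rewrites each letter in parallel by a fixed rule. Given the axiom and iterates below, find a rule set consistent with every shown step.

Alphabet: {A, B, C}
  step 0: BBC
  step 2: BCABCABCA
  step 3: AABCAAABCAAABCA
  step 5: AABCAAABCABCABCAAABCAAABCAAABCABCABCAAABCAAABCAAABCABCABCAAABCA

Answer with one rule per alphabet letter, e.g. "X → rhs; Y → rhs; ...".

  step 2 ⇒ step 3: BCABCABCA ⇒ A·A·BCA·A·A·BCA·A·A·BCA
    A ↦ BCA
    B ↦ A
    C ↦ A

A->BCA, B->A, C->A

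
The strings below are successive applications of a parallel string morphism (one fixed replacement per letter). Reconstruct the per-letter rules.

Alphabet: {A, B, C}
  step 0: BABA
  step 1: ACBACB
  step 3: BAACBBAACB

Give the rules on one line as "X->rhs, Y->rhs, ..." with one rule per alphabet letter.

A->CB, B->A, C->B

  step 0 ⇒ step 1: BABA ⇒ A·CB·A·CB
    A ↦ CB
    B ↦ A
    C ↦ B  (constrained at step 1)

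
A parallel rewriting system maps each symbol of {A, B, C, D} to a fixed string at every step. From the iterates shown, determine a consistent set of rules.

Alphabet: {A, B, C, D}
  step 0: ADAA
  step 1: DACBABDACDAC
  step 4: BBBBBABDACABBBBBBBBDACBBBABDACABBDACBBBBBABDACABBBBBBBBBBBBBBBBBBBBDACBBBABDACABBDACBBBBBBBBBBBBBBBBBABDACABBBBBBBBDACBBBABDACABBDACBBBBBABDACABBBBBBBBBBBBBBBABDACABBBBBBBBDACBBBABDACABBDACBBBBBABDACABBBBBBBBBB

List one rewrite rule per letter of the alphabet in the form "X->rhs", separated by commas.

  step 0 ⇒ step 1: ADAA ⇒ DAC·BAB·DAC·DAC
    A ↦ DAC
    D ↦ BAB
    B ↦ BB  (constrained at step 1)
    C ↦ ABB  (constrained at step 1)

A->DAC, B->BB, C->ABB, D->BAB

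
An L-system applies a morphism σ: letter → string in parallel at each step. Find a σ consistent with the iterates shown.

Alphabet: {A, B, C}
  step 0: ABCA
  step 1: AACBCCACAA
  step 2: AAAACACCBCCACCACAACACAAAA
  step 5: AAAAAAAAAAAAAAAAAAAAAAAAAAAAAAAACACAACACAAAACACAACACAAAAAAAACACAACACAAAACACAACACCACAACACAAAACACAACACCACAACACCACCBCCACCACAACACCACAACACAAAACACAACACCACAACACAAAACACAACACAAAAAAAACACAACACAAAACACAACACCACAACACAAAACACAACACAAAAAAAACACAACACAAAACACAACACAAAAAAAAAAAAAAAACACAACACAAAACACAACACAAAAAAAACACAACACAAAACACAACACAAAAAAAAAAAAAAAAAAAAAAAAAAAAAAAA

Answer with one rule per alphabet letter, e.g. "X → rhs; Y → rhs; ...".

A->AA, B->CBC, C->CAC

  step 1 ⇒ step 2: AACBCCACAA ⇒ AA·AA·CAC·CBC·CAC·CAC·AA·CAC·AA·AA
    A ↦ AA
    B ↦ CBC
    C ↦ CAC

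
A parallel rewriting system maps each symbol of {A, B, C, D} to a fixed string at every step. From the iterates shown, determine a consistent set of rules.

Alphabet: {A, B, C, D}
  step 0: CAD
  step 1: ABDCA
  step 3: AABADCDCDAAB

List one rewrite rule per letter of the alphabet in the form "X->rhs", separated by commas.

A->DC, B->D, C->AB, D->A

  step 0 ⇒ step 1: CAD ⇒ AB·DC·A
    A ↦ DC
    C ↦ AB
    D ↦ A
    B ↦ D  (constrained at step 1)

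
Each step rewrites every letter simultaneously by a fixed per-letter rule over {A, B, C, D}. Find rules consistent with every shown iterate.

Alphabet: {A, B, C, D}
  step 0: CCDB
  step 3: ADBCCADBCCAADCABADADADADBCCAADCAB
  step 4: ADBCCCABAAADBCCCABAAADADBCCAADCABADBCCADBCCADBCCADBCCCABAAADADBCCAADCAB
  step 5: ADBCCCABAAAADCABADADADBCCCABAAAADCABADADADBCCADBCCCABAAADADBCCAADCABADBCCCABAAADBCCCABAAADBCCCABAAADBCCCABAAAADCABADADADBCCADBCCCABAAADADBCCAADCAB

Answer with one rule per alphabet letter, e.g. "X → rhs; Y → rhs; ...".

  step 4 ⇒ step 5: ADBCCCABAAADBCCCABAAADADBCCAADCABADBCCADBCCADBCCADBCCCABAAADADBCCAADCAB ⇒ AD·BCC·CAB·A·A·A·AD·CAB·AD·AD·AD·BCC·CAB·A·A·A·AD·CAB·AD·AD·AD·BCC·AD·BCC·CAB·A·A·AD·AD·BCC·A·AD·CAB·AD·BCC·CAB·A·A·AD·BCC·CAB·A·A·AD·BCC·CAB·A·A·AD·BCC·CAB·A·A·A·AD·CAB·AD·AD·AD·BCC·AD·BCC·CAB·A·A·AD·AD·BCC·A·AD·CAB
    A ↦ AD
    B ↦ CAB
    C ↦ A
    D ↦ BCC

A->AD, B->CAB, C->A, D->BCC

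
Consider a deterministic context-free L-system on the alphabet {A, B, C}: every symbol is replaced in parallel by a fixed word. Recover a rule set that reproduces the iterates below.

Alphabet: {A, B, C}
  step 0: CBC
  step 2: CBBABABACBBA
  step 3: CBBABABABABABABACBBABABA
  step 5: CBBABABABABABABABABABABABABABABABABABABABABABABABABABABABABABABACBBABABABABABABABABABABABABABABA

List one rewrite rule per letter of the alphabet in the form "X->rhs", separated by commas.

A->BA, B->BA, C->CB

  step 2 ⇒ step 3: CBBABABACBBA ⇒ CB·BA·BA·BA·BA·BA·BA·BA·CB·BA·BA·BA
    A ↦ BA
    B ↦ BA
    C ↦ CB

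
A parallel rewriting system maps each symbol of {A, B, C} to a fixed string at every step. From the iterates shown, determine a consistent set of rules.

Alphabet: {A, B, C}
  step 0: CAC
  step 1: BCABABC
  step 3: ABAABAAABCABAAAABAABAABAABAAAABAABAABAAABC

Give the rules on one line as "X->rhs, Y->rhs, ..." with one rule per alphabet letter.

  step 0 ⇒ step 1: CAC ⇒ BC·ABA·BC
    A ↦ ABA
    C ↦ BC
    B ↦ AA  (constrained at step 1)

A->ABA, B->AA, C->BC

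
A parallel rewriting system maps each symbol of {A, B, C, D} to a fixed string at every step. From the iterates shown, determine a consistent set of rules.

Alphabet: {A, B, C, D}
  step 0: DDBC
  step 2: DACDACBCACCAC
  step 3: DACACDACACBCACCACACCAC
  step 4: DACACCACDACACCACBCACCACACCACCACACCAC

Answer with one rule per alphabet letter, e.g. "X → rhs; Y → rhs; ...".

  step 3 ⇒ step 4: DACACDACACBCACCACACCAC ⇒ DA·C·AC·C·AC·DA·C·AC·C·AC·BC·AC·C·AC·AC·C·AC·C·AC·AC·C·AC
    A ↦ C
    B ↦ BC
    C ↦ AC
    D ↦ DA

A->C, B->BC, C->AC, D->DA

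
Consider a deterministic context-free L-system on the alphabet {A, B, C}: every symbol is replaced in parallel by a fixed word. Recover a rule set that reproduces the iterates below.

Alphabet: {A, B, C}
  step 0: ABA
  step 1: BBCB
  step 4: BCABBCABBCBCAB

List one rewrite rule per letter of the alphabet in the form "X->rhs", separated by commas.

  step 0 ⇒ step 1: ABA ⇒ B·BC·B
    A ↦ B
    B ↦ BC
    C ↦ A  (constrained at step 1)

A->B, B->BC, C->A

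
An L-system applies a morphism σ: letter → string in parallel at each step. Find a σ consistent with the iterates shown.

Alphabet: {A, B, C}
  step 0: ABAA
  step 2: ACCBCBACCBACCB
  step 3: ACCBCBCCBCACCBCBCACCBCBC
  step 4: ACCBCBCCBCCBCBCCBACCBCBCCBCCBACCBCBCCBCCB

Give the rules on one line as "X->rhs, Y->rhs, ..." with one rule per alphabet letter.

A->AC, B->C, C->CB

  step 3 ⇒ step 4: ACCBCBCCBCACCBCBCACCBCBC ⇒ AC·CB·CB·C·CB·C·CB·CB·C·CB·AC·CB·CB·C·CB·C·CB·AC·CB·CB·C·CB·C·CB
    A ↦ AC
    B ↦ C
    C ↦ CB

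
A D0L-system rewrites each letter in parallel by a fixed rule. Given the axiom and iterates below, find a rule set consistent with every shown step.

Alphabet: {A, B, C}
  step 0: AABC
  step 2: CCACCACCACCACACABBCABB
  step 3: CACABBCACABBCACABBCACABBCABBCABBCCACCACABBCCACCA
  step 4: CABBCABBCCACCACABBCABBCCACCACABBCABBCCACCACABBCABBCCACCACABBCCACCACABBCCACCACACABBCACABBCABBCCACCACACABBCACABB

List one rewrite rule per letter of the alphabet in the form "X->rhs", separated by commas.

  step 3 ⇒ step 4: CACABBCACABBCACABBCACABBCABBCABBCCACCACABBCCACCA ⇒ CA·BB·CA·BB·CCA·CCA·CA·BB·CA·BB·CCA·CCA·CA·BB·CA·BB·CCA·CCA·CA·BB·CA·BB·CCA·CCA·CA·BB·CCA·CCA·CA·BB·CCA·CCA·CA·CA·BB·CA·CA·BB·CA·BB·CCA·CCA·CA·CA·BB·CA·CA·BB
    A ↦ BB
    B ↦ CCA
    C ↦ CA

A->BB, B->CCA, C->CA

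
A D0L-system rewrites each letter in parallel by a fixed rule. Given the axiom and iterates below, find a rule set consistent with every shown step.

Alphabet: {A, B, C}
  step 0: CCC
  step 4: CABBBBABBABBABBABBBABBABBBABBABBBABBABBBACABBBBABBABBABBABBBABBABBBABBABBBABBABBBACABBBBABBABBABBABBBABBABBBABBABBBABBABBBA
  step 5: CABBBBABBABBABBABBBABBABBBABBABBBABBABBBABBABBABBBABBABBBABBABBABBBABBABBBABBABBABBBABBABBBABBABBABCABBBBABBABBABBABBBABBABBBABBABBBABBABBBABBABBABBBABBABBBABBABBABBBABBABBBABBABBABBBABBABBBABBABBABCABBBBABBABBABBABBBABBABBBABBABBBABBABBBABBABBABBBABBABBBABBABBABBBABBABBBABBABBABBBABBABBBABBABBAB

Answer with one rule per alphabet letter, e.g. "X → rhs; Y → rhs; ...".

  step 4 ⇒ step 5: CABBBBABBABBABBABBBABBABBBABBABBBABBABBBACABBBBABBABBABBABBBABBABBBABBABBBABBABBBACABBBBABBABBABBABBBABBABBBABBABBBABBABBBA ⇒ CAB·B·BBA·BBA·BBA·BBA·B·BBA·BBA·B·BBA·BBA·B·BBA·BBA·B·BBA·BBA·BBA·B·BBA·BBA·B·BBA·BBA·BBA·B·BBA·BBA·B·BBA·BBA·BBA·B·BBA·BBA·B·BBA·BBA·BBA·B·CAB·B·BBA·BBA·BBA·BBA·B·BBA·BBA·B·BBA·BBA·B·BBA·BBA·B·BBA·BBA·BBA·B·BBA·BBA·B·BBA·BBA·BBA·B·BBA·BBA·B·BBA·BBA·BBA·B·BBA·BBA·B·BBA·BBA·BBA·B·CAB·B·BBA·BBA·BBA·BBA·B·BBA·BBA·B·BBA·BBA·B·BBA·BBA·B·BBA·BBA·BBA·B·BBA·BBA·B·BBA·BBA·BBA·B·BBA·BBA·B·BBA·BBA·BBA·B·BBA·BBA·B·BBA·BBA·BBA·B
    A ↦ B
    B ↦ BBA
    C ↦ CAB

A->B, B->BBA, C->CAB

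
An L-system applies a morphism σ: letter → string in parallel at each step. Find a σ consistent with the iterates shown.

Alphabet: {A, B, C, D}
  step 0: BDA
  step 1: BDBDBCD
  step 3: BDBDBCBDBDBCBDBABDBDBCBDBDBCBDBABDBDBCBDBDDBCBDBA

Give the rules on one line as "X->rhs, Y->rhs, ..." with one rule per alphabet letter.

  step 0 ⇒ step 1: BDA ⇒ BDB·DBC·D
    A ↦ D
    B ↦ BDB
    D ↦ DBC
    C ↦ A  (constrained at step 1)

A->D, B->BDB, C->A, D->DBC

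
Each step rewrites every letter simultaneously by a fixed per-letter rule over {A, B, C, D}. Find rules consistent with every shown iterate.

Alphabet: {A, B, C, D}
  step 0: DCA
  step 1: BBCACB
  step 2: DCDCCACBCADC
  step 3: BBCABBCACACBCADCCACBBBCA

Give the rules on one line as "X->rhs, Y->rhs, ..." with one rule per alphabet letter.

A->CB, B->DC, C->CA, D->BB

  step 2 ⇒ step 3: DCDCCACBCADC ⇒ BB·CA·BB·CA·CA·CB·CA·DC·CA·CB·BB·CA
    A ↦ CB
    B ↦ DC
    C ↦ CA
    D ↦ BB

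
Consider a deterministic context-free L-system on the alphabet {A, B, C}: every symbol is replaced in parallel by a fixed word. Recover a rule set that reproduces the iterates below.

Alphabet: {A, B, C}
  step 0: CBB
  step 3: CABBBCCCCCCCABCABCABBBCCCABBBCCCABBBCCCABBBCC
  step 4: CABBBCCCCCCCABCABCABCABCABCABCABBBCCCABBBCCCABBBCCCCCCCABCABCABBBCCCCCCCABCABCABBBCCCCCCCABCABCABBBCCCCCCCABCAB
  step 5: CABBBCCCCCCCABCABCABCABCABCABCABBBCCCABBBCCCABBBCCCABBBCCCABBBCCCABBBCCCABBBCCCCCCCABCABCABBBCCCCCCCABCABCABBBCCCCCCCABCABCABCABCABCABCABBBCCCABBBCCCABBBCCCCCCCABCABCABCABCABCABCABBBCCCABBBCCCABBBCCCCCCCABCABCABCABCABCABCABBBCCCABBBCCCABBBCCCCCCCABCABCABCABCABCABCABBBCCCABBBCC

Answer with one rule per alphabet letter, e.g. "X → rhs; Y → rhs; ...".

A->BB, B->CC, C->CAB

  step 4 ⇒ step 5: CABBBCCCCCCCABCABCABCABCABCABCABBBCCCABBBCCCABBBCCCCCCCABCABCABBBCCCCCCCABCABCABBBCCCCCCCABCABCABBBCCCCCCCABCAB ⇒ CAB·BB·CC·CC·CC·CAB·CAB·CAB·CAB·CAB·CAB·CAB·BB·CC·CAB·BB·CC·CAB·BB·CC·CAB·BB·CC·CAB·BB·CC·CAB·BB·CC·CAB·BB·CC·CC·CC·CAB·CAB·CAB·BB·CC·CC·CC·CAB·CAB·CAB·BB·CC·CC·CC·CAB·CAB·CAB·CAB·CAB·CAB·CAB·BB·CC·CAB·BB·CC·CAB·BB·CC·CC·CC·CAB·CAB·CAB·CAB·CAB·CAB·CAB·BB·CC·CAB·BB·CC·CAB·BB·CC·CC·CC·CAB·CAB·CAB·CAB·CAB·CAB·CAB·BB·CC·CAB·BB·CC·CAB·BB·CC·CC·CC·CAB·CAB·CAB·CAB·CAB·CAB·CAB·BB·CC·CAB·BB·CC
    A ↦ BB
    B ↦ CC
    C ↦ CAB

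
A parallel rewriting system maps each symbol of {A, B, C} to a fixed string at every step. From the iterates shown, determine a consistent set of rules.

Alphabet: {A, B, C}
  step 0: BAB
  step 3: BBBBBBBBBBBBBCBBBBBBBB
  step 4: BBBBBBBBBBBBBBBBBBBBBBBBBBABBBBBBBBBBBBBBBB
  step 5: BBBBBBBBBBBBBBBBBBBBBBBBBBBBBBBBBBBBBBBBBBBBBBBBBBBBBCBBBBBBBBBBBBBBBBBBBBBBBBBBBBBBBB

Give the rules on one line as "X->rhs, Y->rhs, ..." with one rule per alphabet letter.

  step 4 ⇒ step 5: BBBBBBBBBBBBBBBBBBBBBBBBBBABBBBBBBBBBBBBBBB ⇒ BB·BB·BB·BB·BB·BB·BB·BB·BB·BB·BB·BB·BB·BB·BB·BB·BB·BB·BB·BB·BB·BB·BB·BB·BB·BB·BC·BB·BB·BB·BB·BB·BB·BB·BB·BB·BB·BB·BB·BB·BB·BB·BB
    A ↦ BC
    B ↦ BB
  step 3 ⇒ step 4: BBBBBBBBBBBBBCBBBBBBBB ⇒ BB·BB·BB·BB·BB·BB·BB·BB·BB·BB·BB·BB·BB·A·BB·BB·BB·BB·BB·BB·BB·BB
    C ↦ A

A->BC, B->BB, C->A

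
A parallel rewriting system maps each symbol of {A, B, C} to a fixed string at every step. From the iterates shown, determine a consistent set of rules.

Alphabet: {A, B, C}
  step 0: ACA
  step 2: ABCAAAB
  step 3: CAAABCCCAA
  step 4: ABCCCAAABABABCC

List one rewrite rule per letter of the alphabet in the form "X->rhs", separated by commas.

A->C, B->AA, C->AB

  step 3 ⇒ step 4: CAAABCCCAA ⇒ AB·C·C·C·AA·AB·AB·AB·C·C
    A ↦ C
    B ↦ AA
    C ↦ AB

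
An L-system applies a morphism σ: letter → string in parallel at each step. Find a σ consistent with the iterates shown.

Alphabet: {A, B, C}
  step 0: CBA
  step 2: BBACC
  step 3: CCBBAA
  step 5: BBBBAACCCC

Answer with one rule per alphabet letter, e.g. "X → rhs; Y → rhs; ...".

A->BB, B->C, C->A

  step 2 ⇒ step 3: BBACC ⇒ C·C·BB·A·A
    A ↦ BB
    B ↦ C
    C ↦ A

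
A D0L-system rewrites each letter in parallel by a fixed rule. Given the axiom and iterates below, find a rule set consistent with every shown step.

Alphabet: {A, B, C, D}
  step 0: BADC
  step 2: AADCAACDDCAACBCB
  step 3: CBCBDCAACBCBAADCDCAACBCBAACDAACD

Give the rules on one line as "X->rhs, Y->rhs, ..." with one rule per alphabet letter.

A->CB, B->CD, C->AA, D->DC

  step 2 ⇒ step 3: AADCAACDDCAACBCB ⇒ CB·CB·DC·AA·CB·CB·AA·DC·DC·AA·CB·CB·AA·CD·AA·CD
    A ↦ CB
    B ↦ CD
    C ↦ AA
    D ↦ DC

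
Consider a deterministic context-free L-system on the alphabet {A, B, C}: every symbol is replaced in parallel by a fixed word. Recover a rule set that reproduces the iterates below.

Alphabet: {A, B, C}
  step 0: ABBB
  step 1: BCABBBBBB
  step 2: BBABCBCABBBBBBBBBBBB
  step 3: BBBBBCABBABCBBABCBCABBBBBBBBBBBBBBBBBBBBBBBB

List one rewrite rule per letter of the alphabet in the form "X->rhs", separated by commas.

A->BCA, B->BB, C->ABC

  step 2 ⇒ step 3: BBABCBCABBBBBBBBBBBB ⇒ BB·BB·BCA·BB·ABC·BB·ABC·BCA·BB·BB·BB·BB·BB·BB·BB·BB·BB·BB·BB·BB
    A ↦ BCA
    B ↦ BB
    C ↦ ABC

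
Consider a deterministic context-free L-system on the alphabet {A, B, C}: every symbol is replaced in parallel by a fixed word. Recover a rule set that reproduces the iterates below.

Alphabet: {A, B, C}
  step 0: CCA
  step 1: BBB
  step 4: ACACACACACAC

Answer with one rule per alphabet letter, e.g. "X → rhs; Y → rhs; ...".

A->B, B->AC, C->B

  step 0 ⇒ step 1: CCA ⇒ B·B·B
    A ↦ B
    C ↦ B
    B ↦ AC  (constrained at step 1)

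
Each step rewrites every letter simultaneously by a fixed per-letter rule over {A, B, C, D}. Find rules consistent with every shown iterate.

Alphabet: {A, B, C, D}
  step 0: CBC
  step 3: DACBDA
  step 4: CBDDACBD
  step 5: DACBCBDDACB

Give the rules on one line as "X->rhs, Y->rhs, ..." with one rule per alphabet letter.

  step 4 ⇒ step 5: CBDDACBD ⇒ D·A·CB·CB·D·D·A·CB
    A ↦ D
    B ↦ A
    C ↦ D
    D ↦ CB

A->D, B->A, C->D, D->CB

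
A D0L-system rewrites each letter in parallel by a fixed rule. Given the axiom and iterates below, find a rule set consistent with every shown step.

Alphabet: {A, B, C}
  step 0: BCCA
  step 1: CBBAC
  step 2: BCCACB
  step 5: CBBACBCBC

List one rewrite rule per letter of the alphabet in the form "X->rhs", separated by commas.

A->AC, B->C, C->B

  step 1 ⇒ step 2: CBBAC ⇒ B·C·C·AC·B
    A ↦ AC
    B ↦ C
    C ↦ B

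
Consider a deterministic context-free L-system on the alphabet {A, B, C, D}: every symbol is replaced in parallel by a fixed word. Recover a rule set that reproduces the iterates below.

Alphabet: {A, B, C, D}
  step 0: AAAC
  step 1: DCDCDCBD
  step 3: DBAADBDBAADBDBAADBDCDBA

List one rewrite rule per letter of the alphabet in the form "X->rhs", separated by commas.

A->DC, B->A, C->BD, D->DB

  step 0 ⇒ step 1: AAAC ⇒ DC·DC·DC·BD
    A ↦ DC
    C ↦ BD
    B ↦ A  (constrained at step 1)
    D ↦ DB  (constrained at step 1)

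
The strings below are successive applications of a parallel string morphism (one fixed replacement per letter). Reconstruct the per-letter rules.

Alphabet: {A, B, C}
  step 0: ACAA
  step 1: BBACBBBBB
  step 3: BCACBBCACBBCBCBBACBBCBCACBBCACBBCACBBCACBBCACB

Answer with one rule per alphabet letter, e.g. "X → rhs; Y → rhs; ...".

  step 0 ⇒ step 1: ACAA ⇒ BB·ACB·BB·BB
    A ↦ BB
    C ↦ ACB
    B ↦ BC  (constrained at step 1)

A->BB, B->BC, C->ACB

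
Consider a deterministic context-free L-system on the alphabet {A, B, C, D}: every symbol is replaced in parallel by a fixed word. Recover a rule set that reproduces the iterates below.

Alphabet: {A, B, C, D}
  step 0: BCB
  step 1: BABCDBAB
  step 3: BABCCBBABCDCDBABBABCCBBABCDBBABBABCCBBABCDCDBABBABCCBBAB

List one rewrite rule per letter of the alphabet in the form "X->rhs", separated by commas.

  step 0 ⇒ step 1: BCB ⇒ BAB·CD·BAB
    B ↦ BAB
    C ↦ CD
    A ↦ CCB  (constrained at step 1)
    D ↦ B  (constrained at step 1)

A->CCB, B->BAB, C->CD, D->B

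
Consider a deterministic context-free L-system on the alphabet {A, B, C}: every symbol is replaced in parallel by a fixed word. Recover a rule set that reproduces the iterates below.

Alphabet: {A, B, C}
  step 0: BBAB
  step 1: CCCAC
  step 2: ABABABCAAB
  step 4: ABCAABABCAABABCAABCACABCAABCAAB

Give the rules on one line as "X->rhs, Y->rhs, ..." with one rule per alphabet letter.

  step 1 ⇒ step 2: CCCAC ⇒ AB·AB·AB·CA·AB
    A ↦ CA
    C ↦ AB
  step 0 ⇒ step 1: BBAB ⇒ C·C·CA·C
    B ↦ C

A->CA, B->C, C->AB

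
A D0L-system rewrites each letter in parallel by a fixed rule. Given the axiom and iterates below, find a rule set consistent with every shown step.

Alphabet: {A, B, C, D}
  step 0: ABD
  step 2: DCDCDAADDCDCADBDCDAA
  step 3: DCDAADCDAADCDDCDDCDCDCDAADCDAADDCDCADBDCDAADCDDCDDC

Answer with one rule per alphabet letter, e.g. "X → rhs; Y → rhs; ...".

  step 2 ⇒ step 3: DCDCDAADDCDCADBDCDAA ⇒ DC·DAA·DC·DAA·DC·DDC·DDC·DC·DC·DAA·DC·DAA·DDC·DC·ADB·DC·DAA·DC·DDC·DDC
    A ↦ DDC
    B ↦ ADB
    C ↦ DAA
    D ↦ DC

A->DDC, B->ADB, C->DAA, D->DC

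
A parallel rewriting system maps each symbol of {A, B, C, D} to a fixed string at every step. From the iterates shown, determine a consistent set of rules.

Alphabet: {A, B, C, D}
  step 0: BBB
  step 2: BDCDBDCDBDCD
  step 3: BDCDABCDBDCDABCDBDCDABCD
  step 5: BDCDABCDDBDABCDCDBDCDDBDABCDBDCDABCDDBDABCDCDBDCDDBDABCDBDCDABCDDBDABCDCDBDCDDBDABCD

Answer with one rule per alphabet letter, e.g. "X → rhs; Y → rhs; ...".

  step 2 ⇒ step 3: BDCDBDCDBDCD ⇒ BD·CD·AB·CD·BD·CD·AB·CD·BD·CD·AB·CD
    B ↦ BD
    C ↦ AB
    D ↦ CD
    A ↦ D  (constrained at step 3)

A->D, B->BD, C->AB, D->CD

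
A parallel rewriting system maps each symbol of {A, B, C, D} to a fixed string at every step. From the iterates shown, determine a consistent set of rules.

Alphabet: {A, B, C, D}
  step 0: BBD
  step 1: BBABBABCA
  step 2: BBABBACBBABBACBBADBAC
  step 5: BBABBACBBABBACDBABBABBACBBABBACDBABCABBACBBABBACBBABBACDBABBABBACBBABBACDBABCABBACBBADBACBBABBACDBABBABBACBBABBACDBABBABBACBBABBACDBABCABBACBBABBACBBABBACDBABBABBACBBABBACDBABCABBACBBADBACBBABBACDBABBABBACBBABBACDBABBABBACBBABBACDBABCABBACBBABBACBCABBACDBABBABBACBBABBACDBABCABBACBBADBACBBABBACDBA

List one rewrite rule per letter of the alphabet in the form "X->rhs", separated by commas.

  step 1 ⇒ step 2: BBABBABCA ⇒ BBA·BBA·C·BBA·BBA·C·BBA·DBA·C
    A ↦ C
    B ↦ BBA
    C ↦ DBA
  step 0 ⇒ step 1: BBD ⇒ BBA·BBA·BCA
    D ↦ BCA

A->C, B->BBA, C->DBA, D->BCA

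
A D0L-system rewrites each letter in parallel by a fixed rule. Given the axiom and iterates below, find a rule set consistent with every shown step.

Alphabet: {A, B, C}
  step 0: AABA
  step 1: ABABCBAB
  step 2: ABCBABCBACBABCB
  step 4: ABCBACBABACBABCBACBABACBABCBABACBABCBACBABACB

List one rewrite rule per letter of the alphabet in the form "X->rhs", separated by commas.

  step 1 ⇒ step 2: ABABCBAB ⇒ AB·CB·AB·CB·A·CB·AB·CB
    A ↦ AB
    B ↦ CB
    C ↦ A

A->AB, B->CB, C->A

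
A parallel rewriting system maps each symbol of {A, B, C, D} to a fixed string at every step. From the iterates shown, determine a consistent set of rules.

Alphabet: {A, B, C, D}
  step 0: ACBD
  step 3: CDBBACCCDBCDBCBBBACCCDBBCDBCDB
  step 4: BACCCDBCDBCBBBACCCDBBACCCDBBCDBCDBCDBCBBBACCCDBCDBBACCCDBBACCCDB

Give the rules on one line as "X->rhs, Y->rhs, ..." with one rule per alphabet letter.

A->C, B->CDB, C->B, D->ACC

  step 3 ⇒ step 4: CDBBACCCDBCDBCBBBACCCDBBCDBCDB ⇒ B·ACC·CDB·CDB·C·B·B·B·ACC·CDB·B·ACC·CDB·B·CDB·CDB·CDB·C·B·B·B·ACC·CDB·CDB·B·ACC·CDB·B·ACC·CDB
    A ↦ C
    B ↦ CDB
    C ↦ B
    D ↦ ACC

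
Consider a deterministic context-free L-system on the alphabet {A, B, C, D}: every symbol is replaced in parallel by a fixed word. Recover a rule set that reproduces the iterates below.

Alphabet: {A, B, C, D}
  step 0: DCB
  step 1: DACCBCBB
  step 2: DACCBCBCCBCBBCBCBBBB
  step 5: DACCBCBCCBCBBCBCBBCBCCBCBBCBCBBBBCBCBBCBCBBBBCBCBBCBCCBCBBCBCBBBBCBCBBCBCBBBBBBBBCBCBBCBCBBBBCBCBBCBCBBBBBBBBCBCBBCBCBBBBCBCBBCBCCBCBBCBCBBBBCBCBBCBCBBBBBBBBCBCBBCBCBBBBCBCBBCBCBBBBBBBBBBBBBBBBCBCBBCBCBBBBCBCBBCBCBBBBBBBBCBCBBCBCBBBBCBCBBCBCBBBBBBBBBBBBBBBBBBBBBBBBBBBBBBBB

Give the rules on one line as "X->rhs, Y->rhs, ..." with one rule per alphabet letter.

A->CB, B->BB, C->CBC, D->DAC

  step 1 ⇒ step 2: DACCBCBB ⇒ DAC·CB·CBC·CBC·BB·CBC·BB·BB
    A ↦ CB
    B ↦ BB
    C ↦ CBC
    D ↦ DAC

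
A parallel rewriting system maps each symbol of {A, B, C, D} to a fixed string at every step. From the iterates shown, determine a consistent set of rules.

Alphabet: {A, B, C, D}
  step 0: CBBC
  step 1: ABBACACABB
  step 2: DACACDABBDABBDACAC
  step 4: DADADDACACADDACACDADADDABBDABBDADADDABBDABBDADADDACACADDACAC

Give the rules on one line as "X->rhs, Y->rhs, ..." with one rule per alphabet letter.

A->D, B->AC, C->ABB, D->AD

  step 1 ⇒ step 2: ABBACACABB ⇒ D·AC·AC·D·ABB·D·ABB·D·AC·AC
    A ↦ D
    B ↦ AC
    C ↦ ABB
    D ↦ AD  (constrained at step 2)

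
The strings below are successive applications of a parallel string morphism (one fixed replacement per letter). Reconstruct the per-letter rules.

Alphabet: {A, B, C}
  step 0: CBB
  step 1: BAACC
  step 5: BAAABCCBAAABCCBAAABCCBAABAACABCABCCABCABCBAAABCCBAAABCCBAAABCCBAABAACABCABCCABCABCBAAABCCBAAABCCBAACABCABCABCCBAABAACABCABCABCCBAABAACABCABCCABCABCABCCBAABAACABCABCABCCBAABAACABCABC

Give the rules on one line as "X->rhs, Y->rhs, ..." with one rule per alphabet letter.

A->ABC, B->C, C->BAA

  step 0 ⇒ step 1: CBB ⇒ BAA·C·C
    B ↦ C
    C ↦ BAA
    A ↦ ABC  (constrained at step 1)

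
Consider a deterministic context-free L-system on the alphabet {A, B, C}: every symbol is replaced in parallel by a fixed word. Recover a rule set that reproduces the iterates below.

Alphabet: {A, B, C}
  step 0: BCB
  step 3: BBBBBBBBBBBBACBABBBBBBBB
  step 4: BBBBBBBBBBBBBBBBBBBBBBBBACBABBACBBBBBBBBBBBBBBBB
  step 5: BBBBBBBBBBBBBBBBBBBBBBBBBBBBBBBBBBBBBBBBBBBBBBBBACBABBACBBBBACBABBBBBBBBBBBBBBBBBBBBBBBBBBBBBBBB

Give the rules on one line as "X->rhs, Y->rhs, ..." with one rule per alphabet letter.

A->AC, B->BB, C->BA

  step 4 ⇒ step 5: BBBBBBBBBBBBBBBBBBBBBBBBACBABBACBBBBBBBBBBBBBBBB ⇒ BB·BB·BB·BB·BB·BB·BB·BB·BB·BB·BB·BB·BB·BB·BB·BB·BB·BB·BB·BB·BB·BB·BB·BB·AC·BA·BB·AC·BB·BB·AC·BA·BB·BB·BB·BB·BB·BB·BB·BB·BB·BB·BB·BB·BB·BB·BB·BB
    A ↦ AC
    B ↦ BB
    C ↦ BA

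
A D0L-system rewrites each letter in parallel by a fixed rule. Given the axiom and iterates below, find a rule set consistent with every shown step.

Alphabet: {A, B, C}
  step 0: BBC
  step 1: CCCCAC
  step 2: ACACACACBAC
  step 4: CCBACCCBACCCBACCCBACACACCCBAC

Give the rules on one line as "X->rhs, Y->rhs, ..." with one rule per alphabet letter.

  step 1 ⇒ step 2: CCCCAC ⇒ AC·AC·AC·AC·B·AC
    A ↦ B
    C ↦ AC
  step 0 ⇒ step 1: BBC ⇒ CC·CC·AC
    B ↦ CC

A->B, B->CC, C->AC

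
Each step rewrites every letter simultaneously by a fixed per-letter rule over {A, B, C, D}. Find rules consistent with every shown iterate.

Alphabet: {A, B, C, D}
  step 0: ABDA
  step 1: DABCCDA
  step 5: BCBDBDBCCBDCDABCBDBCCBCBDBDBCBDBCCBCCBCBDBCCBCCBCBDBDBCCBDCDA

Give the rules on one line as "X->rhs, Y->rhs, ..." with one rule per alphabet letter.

A->DA, B->BC, C->BD, D->C

  step 0 ⇒ step 1: ABDA ⇒ DA·BC·C·DA
    A ↦ DA
    B ↦ BC
    D ↦ C
    C ↦ BD  (constrained at step 1)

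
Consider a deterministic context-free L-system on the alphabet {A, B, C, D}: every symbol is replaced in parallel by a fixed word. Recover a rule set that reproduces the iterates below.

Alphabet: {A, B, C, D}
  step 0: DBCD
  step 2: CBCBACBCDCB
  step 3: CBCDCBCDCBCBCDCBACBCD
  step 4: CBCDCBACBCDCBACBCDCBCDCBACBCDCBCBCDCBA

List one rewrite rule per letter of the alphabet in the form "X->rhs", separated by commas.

A->CB, B->CD, C->CB, D->A

  step 3 ⇒ step 4: CBCDCBCDCBCBCDCBACBCD ⇒ CB·CD·CB·A·CB·CD·CB·A·CB·CD·CB·CD·CB·A·CB·CD·CB·CB·CD·CB·A
    A ↦ CB
    B ↦ CD
    C ↦ CB
    D ↦ A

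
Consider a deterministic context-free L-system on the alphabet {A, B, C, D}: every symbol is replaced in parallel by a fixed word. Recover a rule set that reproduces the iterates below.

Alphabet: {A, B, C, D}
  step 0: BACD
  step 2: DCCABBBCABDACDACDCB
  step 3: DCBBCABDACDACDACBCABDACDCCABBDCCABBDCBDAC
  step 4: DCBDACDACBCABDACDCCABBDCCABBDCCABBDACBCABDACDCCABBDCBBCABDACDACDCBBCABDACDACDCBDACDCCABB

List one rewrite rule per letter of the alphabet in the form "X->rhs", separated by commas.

  step 3 ⇒ step 4: DCBBCABDACDACDACBCABDACDCCABBDCCABBDCBDAC ⇒ DC·B·DAC·DAC·B·CAB·DAC·DC·CAB·B·DC·CAB·B·DC·CAB·B·DAC·B·CAB·DAC·DC·CAB·B·DC·B·B·CAB·DAC·DAC·DC·B·B·CAB·DAC·DAC·DC·B·DAC·DC·CAB·B
    A ↦ CAB
    B ↦ DAC
    C ↦ B
    D ↦ DC

A->CAB, B->DAC, C->B, D->DC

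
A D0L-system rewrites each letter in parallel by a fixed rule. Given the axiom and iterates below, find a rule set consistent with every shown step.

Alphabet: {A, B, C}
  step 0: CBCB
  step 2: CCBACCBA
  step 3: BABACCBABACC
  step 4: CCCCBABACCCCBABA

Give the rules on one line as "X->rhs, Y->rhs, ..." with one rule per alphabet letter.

A->C, B->C, C->BA

  step 3 ⇒ step 4: BABACCBABACC ⇒ C·C·C·C·BA·BA·C·C·C·C·BA·BA
    A ↦ C
    B ↦ C
    C ↦ BA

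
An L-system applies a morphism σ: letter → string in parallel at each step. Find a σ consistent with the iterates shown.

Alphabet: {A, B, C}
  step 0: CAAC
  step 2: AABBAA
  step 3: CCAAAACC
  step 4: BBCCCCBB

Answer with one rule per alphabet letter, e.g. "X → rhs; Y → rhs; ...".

A->C, B->AA, C->B

  step 3 ⇒ step 4: CCAAAACC ⇒ B·B·C·C·C·C·B·B
    A ↦ C
    C ↦ B
  step 2 ⇒ step 3: AABBAA ⇒ C·C·AA·AA·C·C
    B ↦ AA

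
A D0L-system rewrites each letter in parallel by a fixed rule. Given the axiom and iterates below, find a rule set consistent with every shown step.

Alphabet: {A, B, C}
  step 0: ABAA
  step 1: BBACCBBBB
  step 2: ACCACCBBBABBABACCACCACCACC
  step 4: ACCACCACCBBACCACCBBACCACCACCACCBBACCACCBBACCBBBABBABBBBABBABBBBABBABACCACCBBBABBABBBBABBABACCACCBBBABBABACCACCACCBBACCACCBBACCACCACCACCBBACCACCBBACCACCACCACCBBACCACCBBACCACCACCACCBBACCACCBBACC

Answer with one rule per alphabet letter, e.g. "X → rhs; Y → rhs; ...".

  step 1 ⇒ step 2: BBACCBBBB ⇒ ACC·ACC·BB·BAB·BAB·ACC·ACC·ACC·ACC
    A ↦ BB
    B ↦ ACC
    C ↦ BAB

A->BB, B->ACC, C->BAB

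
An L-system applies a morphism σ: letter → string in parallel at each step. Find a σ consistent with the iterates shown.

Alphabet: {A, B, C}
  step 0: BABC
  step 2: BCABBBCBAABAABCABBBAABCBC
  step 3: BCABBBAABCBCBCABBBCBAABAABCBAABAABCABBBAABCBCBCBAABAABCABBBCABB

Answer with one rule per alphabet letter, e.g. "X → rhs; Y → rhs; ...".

A->BAA, B->BC, C->ABB

  step 2 ⇒ step 3: BCABBBCBAABAABCABBBAABCBC ⇒ BC·ABB·BAA·BC·BC·BC·ABB·BC·BAA·BAA·BC·BAA·BAA·BC·ABB·BAA·BC·BC·BC·BAA·BAA·BC·ABB·BC·ABB
    A ↦ BAA
    B ↦ BC
    C ↦ ABB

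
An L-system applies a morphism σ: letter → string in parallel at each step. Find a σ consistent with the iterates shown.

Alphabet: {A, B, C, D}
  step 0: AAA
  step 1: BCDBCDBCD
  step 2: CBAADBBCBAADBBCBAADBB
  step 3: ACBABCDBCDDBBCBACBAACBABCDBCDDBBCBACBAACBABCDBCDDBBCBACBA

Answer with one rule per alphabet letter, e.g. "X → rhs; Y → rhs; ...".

  step 2 ⇒ step 3: CBAADBBCBAADBBCBAADBB ⇒ A·CBA·BCD·BCD·DBB·CBA·CBA·A·CBA·BCD·BCD·DBB·CBA·CBA·A·CBA·BCD·BCD·DBB·CBA·CBA
    A ↦ BCD
    B ↦ CBA
    C ↦ A
    D ↦ DBB

A->BCD, B->CBA, C->A, D->DBB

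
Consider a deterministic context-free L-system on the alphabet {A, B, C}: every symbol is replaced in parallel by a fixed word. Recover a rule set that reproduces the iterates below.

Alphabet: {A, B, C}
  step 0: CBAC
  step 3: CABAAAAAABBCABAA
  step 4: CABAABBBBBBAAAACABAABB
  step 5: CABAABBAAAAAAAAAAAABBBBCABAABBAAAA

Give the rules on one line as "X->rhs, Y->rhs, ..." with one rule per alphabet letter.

  step 4 ⇒ step 5: CABAABBBBBBAAAACABAABB ⇒ CA·B·AA·B·B·AA·AA·AA·AA·AA·AA·B·B·B·B·CA·B·AA·B·B·AA·AA
    A ↦ B
    B ↦ AA
    C ↦ CA

A->B, B->AA, C->CA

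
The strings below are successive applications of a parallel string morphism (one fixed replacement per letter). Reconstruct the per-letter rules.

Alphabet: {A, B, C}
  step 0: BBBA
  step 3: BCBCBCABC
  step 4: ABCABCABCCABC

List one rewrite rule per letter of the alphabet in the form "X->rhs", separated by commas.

A->C, B->A, C->BC

  step 3 ⇒ step 4: BCBCBCABC ⇒ A·BC·A·BC·A·BC·C·A·BC
    A ↦ C
    B ↦ A
    C ↦ BC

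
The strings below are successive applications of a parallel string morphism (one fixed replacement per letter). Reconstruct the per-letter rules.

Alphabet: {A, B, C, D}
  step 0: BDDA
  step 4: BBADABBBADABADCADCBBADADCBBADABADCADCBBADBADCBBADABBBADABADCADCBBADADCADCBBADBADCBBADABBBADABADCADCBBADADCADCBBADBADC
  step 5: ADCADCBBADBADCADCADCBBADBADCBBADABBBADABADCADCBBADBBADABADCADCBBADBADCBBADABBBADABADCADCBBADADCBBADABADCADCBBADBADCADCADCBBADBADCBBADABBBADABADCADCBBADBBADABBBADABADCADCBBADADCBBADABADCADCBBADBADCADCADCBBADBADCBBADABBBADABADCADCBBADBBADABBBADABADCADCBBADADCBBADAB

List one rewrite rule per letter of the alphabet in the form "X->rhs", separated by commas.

A->B, B->ADC, C->AB, D->BAD

  step 4 ⇒ step 5: BBADABBBADABADCADCBBADADCBBADABADCADCBBADBADCBBADABBBADABADCADCBBADADCADCBBADBADCBBADABBBADABADCADCBBADADCADCBBADBADC ⇒ ADC·ADC·B·BAD·B·ADC·ADC·ADC·B·BAD·B·ADC·B·BAD·AB·B·BAD·AB·ADC·ADC·B·BAD·B·BAD·AB·ADC·ADC·B·BAD·B·ADC·B·BAD·AB·B·BAD·AB·ADC·ADC·B·BAD·ADC·B·BAD·AB·ADC·ADC·B·BAD·B·ADC·ADC·ADC·B·BAD·B·ADC·B·BAD·AB·B·BAD·AB·ADC·ADC·B·BAD·B·BAD·AB·B·BAD·AB·ADC·ADC·B·BAD·ADC·B·BAD·AB·ADC·ADC·B·BAD·B·ADC·ADC·ADC·B·BAD·B·ADC·B·BAD·AB·B·BAD·AB·ADC·ADC·B·BAD·B·BAD·AB·B·BAD·AB·ADC·ADC·B·BAD·ADC·B·BAD·AB
    A ↦ B
    B ↦ ADC
    C ↦ AB
    D ↦ BAD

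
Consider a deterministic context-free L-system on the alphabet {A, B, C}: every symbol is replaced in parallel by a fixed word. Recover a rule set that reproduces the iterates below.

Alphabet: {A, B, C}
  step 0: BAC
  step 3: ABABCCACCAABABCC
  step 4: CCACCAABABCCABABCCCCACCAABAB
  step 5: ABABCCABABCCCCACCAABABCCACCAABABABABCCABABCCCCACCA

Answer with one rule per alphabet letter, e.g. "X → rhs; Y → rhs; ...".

A->CC, B->A, C->AB

  step 4 ⇒ step 5: CCACCAABABCCABABCCCCACCAABAB ⇒ AB·AB·CC·AB·AB·CC·CC·A·CC·A·AB·AB·CC·A·CC·A·AB·AB·AB·AB·CC·AB·AB·CC·CC·A·CC·A
    A ↦ CC
    B ↦ A
    C ↦ AB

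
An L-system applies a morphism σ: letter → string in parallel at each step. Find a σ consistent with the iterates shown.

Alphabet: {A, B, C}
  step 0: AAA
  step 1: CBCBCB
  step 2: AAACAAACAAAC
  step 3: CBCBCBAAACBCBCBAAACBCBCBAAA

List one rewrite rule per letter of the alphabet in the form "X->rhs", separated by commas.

  step 2 ⇒ step 3: AAACAAACAAAC ⇒ CB·CB·CB·AAA·CB·CB·CB·AAA·CB·CB·CB·AAA
    A ↦ CB
    C ↦ AAA
  step 1 ⇒ step 2: CBCBCB ⇒ AAA·C·AAA·C·AAA·C
    B ↦ C

A->CB, B->C, C->AAA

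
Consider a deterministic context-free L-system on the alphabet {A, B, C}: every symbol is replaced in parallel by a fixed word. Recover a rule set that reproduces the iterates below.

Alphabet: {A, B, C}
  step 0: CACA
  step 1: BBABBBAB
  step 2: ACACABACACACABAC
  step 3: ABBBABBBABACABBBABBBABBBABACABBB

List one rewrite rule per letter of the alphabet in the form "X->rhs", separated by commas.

  step 2 ⇒ step 3: ACACABACACACABAC ⇒ AB·BB·AB·BB·AB·AC·AB·BB·AB·BB·AB·BB·AB·AC·AB·BB
    A ↦ AB
    B ↦ AC
    C ↦ BB

A->AB, B->AC, C->BB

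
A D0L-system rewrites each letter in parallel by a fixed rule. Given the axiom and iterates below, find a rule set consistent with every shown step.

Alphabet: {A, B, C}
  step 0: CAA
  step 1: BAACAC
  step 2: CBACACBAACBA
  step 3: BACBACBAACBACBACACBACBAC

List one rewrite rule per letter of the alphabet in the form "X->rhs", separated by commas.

A->AC, B->CB, C->BA

  step 2 ⇒ step 3: CBACACBAACBA ⇒ BA·CB·AC·BA·AC·BA·CB·AC·AC·BA·CB·AC
    A ↦ AC
    B ↦ CB
    C ↦ BA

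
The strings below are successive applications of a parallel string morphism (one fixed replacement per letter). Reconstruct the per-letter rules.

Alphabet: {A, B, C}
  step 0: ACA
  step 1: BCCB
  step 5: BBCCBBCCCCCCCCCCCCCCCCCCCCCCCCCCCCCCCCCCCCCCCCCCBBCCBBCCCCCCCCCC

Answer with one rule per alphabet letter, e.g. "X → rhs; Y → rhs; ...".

  step 0 ⇒ step 1: ACA ⇒ B·CC·B
    A ↦ B
    C ↦ CC
    B ↦ AAC  (constrained at step 1)

A->B, B->AAC, C->CC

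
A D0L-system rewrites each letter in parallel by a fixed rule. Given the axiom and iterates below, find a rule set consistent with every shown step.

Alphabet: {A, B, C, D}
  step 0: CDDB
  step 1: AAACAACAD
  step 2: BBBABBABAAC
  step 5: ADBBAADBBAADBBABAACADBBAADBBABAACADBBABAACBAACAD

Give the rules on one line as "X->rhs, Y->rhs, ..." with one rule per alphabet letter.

  step 1 ⇒ step 2: AAACAACAD ⇒ B·B·B·A·B·B·A·B·AAC
    A ↦ B
    C ↦ A
    D ↦ AAC
  step 0 ⇒ step 1: CDDB ⇒ A·AAC·AAC·AD
    B ↦ AD

A->B, B->AD, C->A, D->AAC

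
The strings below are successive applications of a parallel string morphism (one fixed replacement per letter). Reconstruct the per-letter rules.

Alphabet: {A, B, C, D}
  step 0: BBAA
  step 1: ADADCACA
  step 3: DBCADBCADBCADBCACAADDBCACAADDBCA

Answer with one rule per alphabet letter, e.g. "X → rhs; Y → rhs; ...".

A->CA, B->AD, C->DB, D->CA

  step 0 ⇒ step 1: BBAA ⇒ AD·AD·CA·CA
    A ↦ CA
    B ↦ AD
    C ↦ DB  (constrained at step 1)
    D ↦ CA  (constrained at step 1)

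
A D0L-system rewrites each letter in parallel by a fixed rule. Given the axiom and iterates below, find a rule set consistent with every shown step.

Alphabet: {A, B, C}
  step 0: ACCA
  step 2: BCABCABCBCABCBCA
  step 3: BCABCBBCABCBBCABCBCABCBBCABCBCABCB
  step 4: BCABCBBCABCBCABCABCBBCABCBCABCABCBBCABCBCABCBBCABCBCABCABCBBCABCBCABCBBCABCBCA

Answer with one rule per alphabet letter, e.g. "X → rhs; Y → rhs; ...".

A->B, B->BCA, C->BC

  step 3 ⇒ step 4: BCABCBBCABCBBCABCBCABCBBCABCBCABCB ⇒ BCA·BC·B·BCA·BC·BCA·BCA·BC·B·BCA·BC·BCA·BCA·BC·B·BCA·BC·BCA·BC·B·BCA·BC·BCA·BCA·BC·B·BCA·BC·BCA·BC·B·BCA·BC·BCA
    A ↦ B
    B ↦ BCA
    C ↦ BC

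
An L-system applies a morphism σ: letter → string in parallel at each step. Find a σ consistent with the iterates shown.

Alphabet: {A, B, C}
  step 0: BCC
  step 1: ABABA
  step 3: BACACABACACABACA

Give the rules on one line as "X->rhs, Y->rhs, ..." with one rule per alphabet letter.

A->CA, B->A, C->BA

  step 0 ⇒ step 1: BCC ⇒ A·BA·BA
    B ↦ A
    C ↦ BA
    A ↦ CA  (constrained at step 1)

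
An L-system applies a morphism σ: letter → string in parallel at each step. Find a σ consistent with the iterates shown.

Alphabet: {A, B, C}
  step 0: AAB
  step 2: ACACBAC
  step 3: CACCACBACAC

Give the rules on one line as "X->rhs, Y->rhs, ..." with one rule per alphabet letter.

  step 2 ⇒ step 3: ACACBAC ⇒ C·AC·C·AC·BA·C·AC
    A ↦ C
    B ↦ BA
    C ↦ AC

A->C, B->BA, C->AC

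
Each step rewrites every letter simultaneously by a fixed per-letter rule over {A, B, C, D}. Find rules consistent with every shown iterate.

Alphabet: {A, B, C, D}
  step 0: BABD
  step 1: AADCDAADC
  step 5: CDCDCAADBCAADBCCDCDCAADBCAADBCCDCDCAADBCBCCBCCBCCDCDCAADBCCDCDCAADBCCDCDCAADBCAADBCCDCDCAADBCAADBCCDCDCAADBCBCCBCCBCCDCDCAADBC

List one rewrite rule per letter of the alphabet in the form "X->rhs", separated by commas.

  step 0 ⇒ step 1: BABD ⇒ AAD·CD·AAD·C
    A ↦ CD
    B ↦ AAD
    D ↦ C
    C ↦ BC  (constrained at step 1)

A->CD, B->AAD, C->BC, D->C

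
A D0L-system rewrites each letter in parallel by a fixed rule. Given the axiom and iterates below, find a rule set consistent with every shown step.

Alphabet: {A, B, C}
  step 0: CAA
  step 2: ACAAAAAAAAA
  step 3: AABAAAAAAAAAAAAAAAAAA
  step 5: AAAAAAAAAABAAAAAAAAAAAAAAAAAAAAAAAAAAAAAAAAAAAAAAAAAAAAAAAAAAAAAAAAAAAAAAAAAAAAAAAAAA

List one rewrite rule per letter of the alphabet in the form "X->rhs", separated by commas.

  step 2 ⇒ step 3: ACAAAAAAAAA ⇒ AA·B·AA·AA·AA·AA·AA·AA·AA·AA·AA
    A ↦ AA
    C ↦ B
    B ↦ ACA  (constrained at step 3)

A->AA, B->ACA, C->B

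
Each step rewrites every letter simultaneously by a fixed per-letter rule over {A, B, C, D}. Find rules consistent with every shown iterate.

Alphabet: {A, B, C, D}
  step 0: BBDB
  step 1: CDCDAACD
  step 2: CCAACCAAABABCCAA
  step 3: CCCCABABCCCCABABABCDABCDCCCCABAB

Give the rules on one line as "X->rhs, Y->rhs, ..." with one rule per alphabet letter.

  step 2 ⇒ step 3: CCAACCAAABABCCAA ⇒ CC·CC·AB·AB·CC·CC·AB·AB·AB·CD·AB·CD·CC·CC·AB·AB
    A ↦ AB
    B ↦ CD
    C ↦ CC
  step 0 ⇒ step 1: BBDB ⇒ CD·CD·AA·CD
    D ↦ AA

A->AB, B->CD, C->CC, D->AA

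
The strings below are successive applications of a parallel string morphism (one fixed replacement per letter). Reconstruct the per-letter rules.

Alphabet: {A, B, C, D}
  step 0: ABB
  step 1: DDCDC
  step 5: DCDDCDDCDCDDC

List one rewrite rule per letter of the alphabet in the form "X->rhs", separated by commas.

  step 0 ⇒ step 1: ABB ⇒ D·DC·DC
    A ↦ D
    B ↦ DC
    C ↦ A  (constrained at step 1)
    D ↦ B  (constrained at step 1)

A->D, B->DC, C->A, D->B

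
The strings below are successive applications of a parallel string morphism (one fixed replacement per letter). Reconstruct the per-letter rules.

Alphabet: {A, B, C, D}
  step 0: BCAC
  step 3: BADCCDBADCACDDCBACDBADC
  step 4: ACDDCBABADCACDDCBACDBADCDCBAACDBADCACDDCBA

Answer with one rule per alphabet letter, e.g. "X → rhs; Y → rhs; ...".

  step 3 ⇒ step 4: BADCCDBADCACDDCBACDBADC ⇒ A·CD·DC·BA·BA·DC·A·CD·DC·BA·CD·BA·DC·DC·BA·A·CD·BA·DC·A·CD·DC·BA
    A ↦ CD
    B ↦ A
    C ↦ BA
    D ↦ DC

A->CD, B->A, C->BA, D->DC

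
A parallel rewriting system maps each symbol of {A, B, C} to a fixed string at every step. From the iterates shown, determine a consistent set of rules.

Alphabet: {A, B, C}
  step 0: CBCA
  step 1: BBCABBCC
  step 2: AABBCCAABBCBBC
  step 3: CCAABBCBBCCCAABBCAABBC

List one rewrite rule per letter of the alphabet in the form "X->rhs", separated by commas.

  step 2 ⇒ step 3: AABBCCAABBCBBC ⇒ C·C·A·A·BBC·BBC·C·C·A·A·BBC·A·A·BBC
    A ↦ C
    B ↦ A
    C ↦ BBC

A->C, B->A, C->BBC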